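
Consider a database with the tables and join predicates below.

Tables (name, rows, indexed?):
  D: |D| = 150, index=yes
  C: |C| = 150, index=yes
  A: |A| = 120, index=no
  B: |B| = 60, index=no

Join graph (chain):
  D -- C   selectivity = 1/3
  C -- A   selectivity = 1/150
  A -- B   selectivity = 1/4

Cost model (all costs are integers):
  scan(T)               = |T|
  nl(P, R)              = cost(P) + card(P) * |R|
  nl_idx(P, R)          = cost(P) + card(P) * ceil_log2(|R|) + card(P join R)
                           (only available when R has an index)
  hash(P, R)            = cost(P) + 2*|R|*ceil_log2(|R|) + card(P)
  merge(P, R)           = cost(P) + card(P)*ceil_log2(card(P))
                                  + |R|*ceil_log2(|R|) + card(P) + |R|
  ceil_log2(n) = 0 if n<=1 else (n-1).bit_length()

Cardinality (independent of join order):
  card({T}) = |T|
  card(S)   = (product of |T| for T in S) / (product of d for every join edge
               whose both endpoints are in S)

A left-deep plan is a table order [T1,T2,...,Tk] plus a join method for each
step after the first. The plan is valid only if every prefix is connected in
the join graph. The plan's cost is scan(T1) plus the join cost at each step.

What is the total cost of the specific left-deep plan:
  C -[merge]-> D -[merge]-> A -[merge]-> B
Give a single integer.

193230

step 1: scan C: cost=150, card=150
step 2: join D via merge
    card(P join D) = 150*150/(3) = 7500
    cost = 150 + 150*8 + 150*8 + 150 + 150 = 2850
step 3: join A via merge
    card(P join A) = 7500*120/(150) = 6000
    cost = 2850 + 7500*13 + 120*7 + 7500 + 120 = 108810
step 4: join B via merge
    card(P join B) = 6000*60/(4) = 90000
    cost = 108810 + 6000*13 + 60*6 + 6000 + 60 = 193230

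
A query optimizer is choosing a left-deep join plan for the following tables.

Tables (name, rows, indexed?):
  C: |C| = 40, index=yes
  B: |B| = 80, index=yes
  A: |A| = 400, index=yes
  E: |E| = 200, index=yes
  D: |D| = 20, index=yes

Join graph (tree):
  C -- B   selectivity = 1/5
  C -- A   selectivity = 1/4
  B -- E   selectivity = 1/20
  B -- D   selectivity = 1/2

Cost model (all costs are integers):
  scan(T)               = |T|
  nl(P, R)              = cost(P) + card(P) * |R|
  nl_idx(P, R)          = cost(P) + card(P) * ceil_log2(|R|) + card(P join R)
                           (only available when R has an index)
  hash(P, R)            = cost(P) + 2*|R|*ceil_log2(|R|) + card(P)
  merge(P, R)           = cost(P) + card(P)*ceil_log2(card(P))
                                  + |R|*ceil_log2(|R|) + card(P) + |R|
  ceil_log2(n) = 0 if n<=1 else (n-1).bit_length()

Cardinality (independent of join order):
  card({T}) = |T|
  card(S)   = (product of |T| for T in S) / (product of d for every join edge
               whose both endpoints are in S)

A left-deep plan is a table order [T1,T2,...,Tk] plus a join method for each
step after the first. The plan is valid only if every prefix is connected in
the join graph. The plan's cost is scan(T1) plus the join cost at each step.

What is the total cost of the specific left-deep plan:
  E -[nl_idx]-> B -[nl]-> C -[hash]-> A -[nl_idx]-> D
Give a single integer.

step 1: scan E: cost=200, card=200
step 2: join B via nl_idx
    card(P join B) = 200*80/(20) = 800
    cost = 200 + 200*7 + 800 = 2400
step 3: join C via nl
    card(P join C) = 800*40/(5) = 6400
    cost = 2400 + 800*40 = 34400
step 4: join A via hash
    card(P join A) = 6400*400/(4) = 640000
    cost = 34400 + 2*400*9 + 6400 = 48000
step 5: join D via nl_idx
    card(P join D) = 640000*20/(2) = 6400000
    cost = 48000 + 640000*5 + 6400000 = 9648000

9648000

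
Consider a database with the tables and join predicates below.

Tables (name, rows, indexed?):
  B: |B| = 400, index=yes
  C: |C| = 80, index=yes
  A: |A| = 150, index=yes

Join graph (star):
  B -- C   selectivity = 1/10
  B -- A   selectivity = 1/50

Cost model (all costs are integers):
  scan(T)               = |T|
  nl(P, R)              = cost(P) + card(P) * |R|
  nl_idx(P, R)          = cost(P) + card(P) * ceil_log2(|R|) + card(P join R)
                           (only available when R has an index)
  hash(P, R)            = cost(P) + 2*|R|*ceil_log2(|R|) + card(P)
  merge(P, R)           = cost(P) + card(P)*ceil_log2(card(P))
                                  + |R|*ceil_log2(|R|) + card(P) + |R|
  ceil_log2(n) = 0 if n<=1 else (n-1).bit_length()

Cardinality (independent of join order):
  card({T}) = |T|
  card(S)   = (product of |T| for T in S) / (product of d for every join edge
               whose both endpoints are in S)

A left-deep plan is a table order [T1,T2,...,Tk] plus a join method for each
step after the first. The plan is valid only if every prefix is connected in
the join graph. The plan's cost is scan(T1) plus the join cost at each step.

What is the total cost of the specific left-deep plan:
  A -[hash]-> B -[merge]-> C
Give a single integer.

22540

step 1: scan A: cost=150, card=150
step 2: join B via hash
    card(P join B) = 150*400/(50) = 1200
    cost = 150 + 2*400*9 + 150 = 7500
step 3: join C via merge
    card(P join C) = 1200*80/(10) = 9600
    cost = 7500 + 1200*11 + 80*7 + 1200 + 80 = 22540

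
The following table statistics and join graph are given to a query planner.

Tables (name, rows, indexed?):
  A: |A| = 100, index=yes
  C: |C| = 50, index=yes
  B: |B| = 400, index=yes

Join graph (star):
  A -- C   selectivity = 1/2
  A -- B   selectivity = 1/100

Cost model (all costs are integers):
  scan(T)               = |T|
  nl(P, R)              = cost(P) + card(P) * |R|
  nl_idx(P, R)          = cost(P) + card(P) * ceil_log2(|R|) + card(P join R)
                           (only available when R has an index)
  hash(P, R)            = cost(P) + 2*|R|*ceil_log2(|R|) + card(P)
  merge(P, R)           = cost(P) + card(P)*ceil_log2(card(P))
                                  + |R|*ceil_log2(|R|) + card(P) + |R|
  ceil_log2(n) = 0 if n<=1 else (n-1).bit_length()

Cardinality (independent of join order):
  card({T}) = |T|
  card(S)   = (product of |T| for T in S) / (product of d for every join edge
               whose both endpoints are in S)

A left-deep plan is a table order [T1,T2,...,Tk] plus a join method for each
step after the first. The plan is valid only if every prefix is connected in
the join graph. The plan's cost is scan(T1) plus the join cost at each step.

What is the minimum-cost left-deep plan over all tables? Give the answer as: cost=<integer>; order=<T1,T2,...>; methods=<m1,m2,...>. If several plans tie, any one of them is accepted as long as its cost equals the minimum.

Selinger DP (subsets sized 1..n):
  {A}: scan cost=100, card=100
  {C}: scan cost=50, card=50
  {B}: scan cost=400, card=400
  {AC}: card=2500; try (C,hash)→800, (A,merge)→1200, (C,merge)→1250, (A,hash)→1500, (A,nl_idx)→2900, (C,nl_idx)→3200 …(+2); best=800 via (C,hash)
  {AB}: card=400; try (B,nl_idx)→1400, (A,hash)→2200, (A,nl_idx)→3600, (B,merge)→4900, (A,merge)→5200, (B,hash)→7400 …(+2); best=1400 via (B,nl_idx)
  {ABC}: card=10000; try (C,hash)→2400, (C,merge)→5750, (B,hash)→10500, (C,nl_idx)→13800, (C,nl)→21400, (B,nl_idx)→33300 …(+2); best=2400 via (C,hash)

cost=2400; order=A,B,C; methods=nl_idx,hash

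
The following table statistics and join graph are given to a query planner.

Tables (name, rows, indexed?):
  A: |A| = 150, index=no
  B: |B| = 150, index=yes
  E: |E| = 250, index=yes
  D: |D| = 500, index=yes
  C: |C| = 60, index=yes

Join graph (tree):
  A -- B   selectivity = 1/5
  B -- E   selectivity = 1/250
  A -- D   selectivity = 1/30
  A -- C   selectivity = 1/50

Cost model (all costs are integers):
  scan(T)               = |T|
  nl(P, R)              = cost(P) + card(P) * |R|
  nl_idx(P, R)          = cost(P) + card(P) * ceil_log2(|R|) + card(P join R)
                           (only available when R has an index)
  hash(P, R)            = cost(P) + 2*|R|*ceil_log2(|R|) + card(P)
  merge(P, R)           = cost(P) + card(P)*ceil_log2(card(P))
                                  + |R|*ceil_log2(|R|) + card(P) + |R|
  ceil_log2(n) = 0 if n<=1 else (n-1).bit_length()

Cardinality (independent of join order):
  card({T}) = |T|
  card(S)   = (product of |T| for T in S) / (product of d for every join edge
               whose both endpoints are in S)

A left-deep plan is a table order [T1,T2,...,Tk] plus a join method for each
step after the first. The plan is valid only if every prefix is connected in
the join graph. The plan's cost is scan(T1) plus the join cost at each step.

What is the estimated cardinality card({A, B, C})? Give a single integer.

Tables in S: A(150), B(150), C(60)
Edges inside S: A-B(d=5), A-C(d=50)
numerator = 150 * 150 * 60 = 1350000
denominator = 5 * 50 = 250
card(S) = 1350000 / 250 = 5400

5400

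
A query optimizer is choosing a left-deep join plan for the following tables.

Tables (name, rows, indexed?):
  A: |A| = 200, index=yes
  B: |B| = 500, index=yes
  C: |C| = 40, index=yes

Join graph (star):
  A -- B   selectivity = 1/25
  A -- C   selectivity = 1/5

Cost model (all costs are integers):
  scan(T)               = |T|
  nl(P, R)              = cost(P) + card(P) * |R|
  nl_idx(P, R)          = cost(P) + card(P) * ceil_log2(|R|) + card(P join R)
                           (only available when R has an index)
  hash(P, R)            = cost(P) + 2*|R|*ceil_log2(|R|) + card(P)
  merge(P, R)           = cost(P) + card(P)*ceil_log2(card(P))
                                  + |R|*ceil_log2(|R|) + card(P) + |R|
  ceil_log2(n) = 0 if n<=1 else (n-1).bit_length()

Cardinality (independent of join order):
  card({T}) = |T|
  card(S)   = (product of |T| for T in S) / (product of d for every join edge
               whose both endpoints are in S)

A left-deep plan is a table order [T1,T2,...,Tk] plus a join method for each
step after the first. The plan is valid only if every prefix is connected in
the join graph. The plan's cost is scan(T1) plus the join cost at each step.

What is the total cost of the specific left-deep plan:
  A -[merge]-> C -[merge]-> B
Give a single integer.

26480

step 1: scan A: cost=200, card=200
step 2: join C via merge
    card(P join C) = 200*40/(5) = 1600
    cost = 200 + 200*8 + 40*6 + 200 + 40 = 2280
step 3: join B via merge
    card(P join B) = 1600*500/(25) = 32000
    cost = 2280 + 1600*11 + 500*9 + 1600 + 500 = 26480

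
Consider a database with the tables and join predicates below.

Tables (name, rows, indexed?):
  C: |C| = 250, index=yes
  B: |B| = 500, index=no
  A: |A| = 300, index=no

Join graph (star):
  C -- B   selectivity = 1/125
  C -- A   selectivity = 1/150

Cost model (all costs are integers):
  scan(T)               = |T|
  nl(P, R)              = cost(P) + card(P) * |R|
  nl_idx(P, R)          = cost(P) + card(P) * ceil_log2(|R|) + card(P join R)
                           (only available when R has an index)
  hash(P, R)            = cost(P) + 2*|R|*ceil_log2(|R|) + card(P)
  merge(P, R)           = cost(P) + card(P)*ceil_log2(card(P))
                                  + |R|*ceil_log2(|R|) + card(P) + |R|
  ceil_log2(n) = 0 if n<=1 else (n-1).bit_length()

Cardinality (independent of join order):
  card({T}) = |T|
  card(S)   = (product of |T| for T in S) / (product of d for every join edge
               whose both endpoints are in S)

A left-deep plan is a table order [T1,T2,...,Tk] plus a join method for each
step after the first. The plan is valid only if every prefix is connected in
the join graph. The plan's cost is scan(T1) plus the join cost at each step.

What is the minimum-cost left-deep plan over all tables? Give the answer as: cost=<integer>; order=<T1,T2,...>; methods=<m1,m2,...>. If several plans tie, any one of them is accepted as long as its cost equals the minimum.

cost=11400; order=B,C,A; methods=hash,hash

Selinger DP (subsets sized 1..n):
  {C}: scan cost=250, card=250
  {B}: scan cost=500, card=500
  {A}: scan cost=300, card=300
  {BC}: card=1000; try (C,hash)→5000, (C,nl_idx)→5500, (B,merge)→7500, (C,merge)→7750, (B,hash)→9500, (B,nl)→125250 …(+1); best=5000 via (C,hash)
  {AC}: card=500; try (C,nl_idx)→3200, (C,hash)→4600, (A,merge)→5500, (C,merge)→5550, (A,hash)→5900, (A,nl)→75250 …(+1); best=3200 via (C,nl_idx)
  {ABC}: card=2000; try (A,hash)→11400, (B,hash)→12700, (B,merge)→13200, (A,merge)→19000, (B,nl)→253200, (A,nl)→305000; best=11400 via (A,hash)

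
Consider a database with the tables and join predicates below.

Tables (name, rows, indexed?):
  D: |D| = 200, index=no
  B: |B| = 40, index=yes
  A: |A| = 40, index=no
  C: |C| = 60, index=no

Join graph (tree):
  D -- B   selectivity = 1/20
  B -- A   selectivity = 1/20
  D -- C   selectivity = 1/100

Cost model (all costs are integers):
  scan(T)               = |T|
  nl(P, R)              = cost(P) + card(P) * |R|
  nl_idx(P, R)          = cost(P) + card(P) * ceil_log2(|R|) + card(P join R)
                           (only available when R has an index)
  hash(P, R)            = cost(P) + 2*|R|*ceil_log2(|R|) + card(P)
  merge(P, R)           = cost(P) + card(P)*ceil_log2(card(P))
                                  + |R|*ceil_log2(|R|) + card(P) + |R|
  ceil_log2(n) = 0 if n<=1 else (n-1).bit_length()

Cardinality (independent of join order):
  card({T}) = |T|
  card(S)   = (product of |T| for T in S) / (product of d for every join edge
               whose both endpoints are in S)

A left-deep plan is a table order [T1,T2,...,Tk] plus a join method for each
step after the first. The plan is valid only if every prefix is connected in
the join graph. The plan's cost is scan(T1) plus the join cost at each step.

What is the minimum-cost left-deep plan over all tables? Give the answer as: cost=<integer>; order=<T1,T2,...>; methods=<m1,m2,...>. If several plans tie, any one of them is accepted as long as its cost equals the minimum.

cost=2440; order=D,C,B,A; methods=hash,hash,hash

Selinger DP (subsets sized 1..n):
  {D}: scan cost=200, card=200
  {B}: scan cost=40, card=40
  {A}: scan cost=40, card=40
  {C}: scan cost=60, card=60
  {BD}: card=400; try (B,hash)→880, (B,nl_idx)→1800, (D,merge)→2120, (B,merge)→2280, (D,hash)→3280, (D,nl)→8040 …(+1); best=880 via (B,hash)
  {CD}: card=120; try (C,hash)→1120, (D,merge)→2280, (C,merge)→2420, (D,hash)→3320, (D,nl)→12060, (C,nl)→12200; best=1120 via (C,hash)
  {AB}: card=80; try (B,nl_idx)→360, (B,hash)→560, (A,hash)→560, (B,merge)→600, (A,merge)→600, (B,nl)→1640 …(+1); best=360 via (B,nl_idx)
  {ABD}: card=800; try (A,hash)→1760, (D,merge)→2800, (D,hash)→3640, (A,merge)→5160, (D,nl)→16360, (A,nl)→16880; best=1760 via (A,hash)
  {BCD}: card=240; try (B,hash)→1720, (C,hash)→2000, (B,nl_idx)→2080, (B,merge)→2360, (C,merge)→5300, (B,nl)→5920 …(+1); best=1720 via (B,hash)
  {ABCD}: card=480; try (A,hash)→2440, (C,hash)→3280, (A,merge)→4160, (C,merge)→10980, (A,nl)→11320, (C,nl)→49760; best=2440 via (A,hash)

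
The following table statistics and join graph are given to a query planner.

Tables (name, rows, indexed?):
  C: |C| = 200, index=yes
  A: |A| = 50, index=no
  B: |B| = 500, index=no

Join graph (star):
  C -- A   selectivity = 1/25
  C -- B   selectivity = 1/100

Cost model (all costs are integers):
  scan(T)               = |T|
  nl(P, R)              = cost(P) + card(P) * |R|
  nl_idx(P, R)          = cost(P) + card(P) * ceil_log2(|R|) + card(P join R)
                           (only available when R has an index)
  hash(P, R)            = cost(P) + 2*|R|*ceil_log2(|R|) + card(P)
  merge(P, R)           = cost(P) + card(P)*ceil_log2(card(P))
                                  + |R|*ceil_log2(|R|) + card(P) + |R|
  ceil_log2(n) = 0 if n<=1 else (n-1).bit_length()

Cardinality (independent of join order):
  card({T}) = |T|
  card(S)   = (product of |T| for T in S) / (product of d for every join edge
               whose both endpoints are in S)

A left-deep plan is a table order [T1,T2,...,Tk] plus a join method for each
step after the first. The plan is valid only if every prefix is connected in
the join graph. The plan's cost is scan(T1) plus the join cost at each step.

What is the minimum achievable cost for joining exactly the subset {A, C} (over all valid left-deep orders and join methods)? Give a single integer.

Selinger DP over subsets of {A,C}:
  {C}: scan cost=200, card=200
  {A}: scan cost=50, card=50
  {AC}: card=400; try (C,nl_idx)→850, (A,hash)→1000, (C,merge)→2200, (A,merge)→2350, (C,hash)→3300, (C,nl)→10050 …(+1); best=850 via (C,nl_idx)

850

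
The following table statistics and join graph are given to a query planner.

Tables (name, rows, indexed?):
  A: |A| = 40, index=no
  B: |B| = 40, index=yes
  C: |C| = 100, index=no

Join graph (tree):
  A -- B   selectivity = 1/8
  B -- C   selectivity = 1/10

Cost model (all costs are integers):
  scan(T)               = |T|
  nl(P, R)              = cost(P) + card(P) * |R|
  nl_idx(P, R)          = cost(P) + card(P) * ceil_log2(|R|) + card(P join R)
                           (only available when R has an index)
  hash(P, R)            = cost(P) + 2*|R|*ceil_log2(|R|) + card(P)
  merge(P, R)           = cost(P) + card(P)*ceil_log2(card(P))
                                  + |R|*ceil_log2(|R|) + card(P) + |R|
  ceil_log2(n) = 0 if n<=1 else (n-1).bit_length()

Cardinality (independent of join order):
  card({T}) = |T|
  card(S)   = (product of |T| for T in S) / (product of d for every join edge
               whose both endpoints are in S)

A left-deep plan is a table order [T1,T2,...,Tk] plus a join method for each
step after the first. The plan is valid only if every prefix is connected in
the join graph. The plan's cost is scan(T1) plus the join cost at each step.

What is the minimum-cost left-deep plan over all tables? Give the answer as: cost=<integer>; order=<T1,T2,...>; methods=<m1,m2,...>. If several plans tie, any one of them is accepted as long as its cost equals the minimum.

cost=1560; order=C,B,A; methods=hash,hash

Selinger DP (subsets sized 1..n):
  {A}: scan cost=40, card=40
  {B}: scan cost=40, card=40
  {C}: scan cost=100, card=100
  {AB}: card=200; try (B,nl_idx)→480, (B,hash)→560, (A,hash)→560, (B,merge)→600, (A,merge)→600, (B,nl)→1640 …(+1); best=480 via (B,nl_idx)
  {BC}: card=400; try (B,hash)→680, (B,nl_idx)→1100, (C,merge)→1120, (B,merge)→1180, (C,hash)→1480, (C,nl)→4040 …(+1); best=680 via (B,hash)
  {ABC}: card=2000; try (A,hash)→1560, (C,hash)→2080, (C,merge)→3080, (A,merge)→4960, (A,nl)→16680, (C,nl)→20480; best=1560 via (A,hash)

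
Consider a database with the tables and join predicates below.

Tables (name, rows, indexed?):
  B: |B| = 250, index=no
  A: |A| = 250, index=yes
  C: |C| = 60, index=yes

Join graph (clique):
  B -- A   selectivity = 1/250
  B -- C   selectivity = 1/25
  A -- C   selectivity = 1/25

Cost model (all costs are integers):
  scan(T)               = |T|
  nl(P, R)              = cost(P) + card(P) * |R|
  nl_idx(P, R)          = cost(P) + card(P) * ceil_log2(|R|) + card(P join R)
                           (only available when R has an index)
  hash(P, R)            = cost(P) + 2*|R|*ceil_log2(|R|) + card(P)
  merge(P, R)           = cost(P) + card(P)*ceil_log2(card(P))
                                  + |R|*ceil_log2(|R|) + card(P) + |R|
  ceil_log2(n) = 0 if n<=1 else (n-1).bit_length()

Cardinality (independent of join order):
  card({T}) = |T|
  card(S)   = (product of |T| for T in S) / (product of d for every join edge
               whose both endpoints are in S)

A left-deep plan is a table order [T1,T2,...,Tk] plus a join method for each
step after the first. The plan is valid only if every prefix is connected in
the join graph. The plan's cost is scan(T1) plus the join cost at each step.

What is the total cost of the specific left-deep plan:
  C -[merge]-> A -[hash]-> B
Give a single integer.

7330

step 1: scan C: cost=60, card=60
step 2: join A via merge
    card(P join A) = 60*250/(25) = 600
    cost = 60 + 60*6 + 250*8 + 60 + 250 = 2730
step 3: join B via hash
    card(P join B) = 600*250/(250*25) = 24
    cost = 2730 + 2*250*8 + 600 = 7330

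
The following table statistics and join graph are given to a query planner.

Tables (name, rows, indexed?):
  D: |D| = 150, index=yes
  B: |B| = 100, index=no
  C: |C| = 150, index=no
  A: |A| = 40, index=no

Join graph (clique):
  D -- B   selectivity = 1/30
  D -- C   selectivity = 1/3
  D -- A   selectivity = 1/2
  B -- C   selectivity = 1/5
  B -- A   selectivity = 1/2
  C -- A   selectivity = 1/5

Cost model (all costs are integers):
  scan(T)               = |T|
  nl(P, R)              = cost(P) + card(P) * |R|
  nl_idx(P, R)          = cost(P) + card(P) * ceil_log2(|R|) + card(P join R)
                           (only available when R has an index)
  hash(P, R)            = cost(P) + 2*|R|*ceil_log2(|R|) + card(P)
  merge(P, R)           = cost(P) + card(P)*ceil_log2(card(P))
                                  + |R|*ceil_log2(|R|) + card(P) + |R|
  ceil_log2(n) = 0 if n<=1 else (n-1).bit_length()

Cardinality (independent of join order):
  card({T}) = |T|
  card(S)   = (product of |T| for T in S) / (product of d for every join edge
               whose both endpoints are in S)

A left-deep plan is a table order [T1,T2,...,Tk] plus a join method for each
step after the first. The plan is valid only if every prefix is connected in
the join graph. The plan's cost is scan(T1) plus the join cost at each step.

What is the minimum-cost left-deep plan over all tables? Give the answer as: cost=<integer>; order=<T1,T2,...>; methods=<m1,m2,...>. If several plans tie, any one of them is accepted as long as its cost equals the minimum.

cost=9780; order=B,D,A,C; methods=nl_idx,hash,hash

Selinger DP (subsets sized 1..n):
  {D}: scan cost=150, card=150
  {B}: scan cost=100, card=100
  {C}: scan cost=150, card=150
  {A}: scan cost=40, card=40
  {BD}: card=500; try (D,nl_idx)→1400, (B,hash)→1700, (D,merge)→2250, (B,merge)→2300, (D,hash)→2600, (D,nl)→15100 …(+1); best=1400 via (D,nl_idx)
  {CD}: card=7500; try (D,hash)→2700, (C,hash)→2700, (D,merge)→2850, (C,merge)→2850, (D,nl_idx)→8850, (D,nl)→22650 …(+1); best=2700 via (D,hash)
  {AD}: card=3000; try (A,hash)→780, (D,merge)→1670, (A,merge)→1780, (D,hash)→2480, (D,nl_idx)→3360, (D,nl)→6040 …(+1); best=780 via (A,hash)
  {BC}: card=3000; try (B,hash)→1700, (C,merge)→2250, (B,merge)→2300, (C,hash)→2600, (C,nl)→15100, (B,nl)→15150; best=1700 via (B,hash)
  {AB}: card=2000; try (A,hash)→680, (B,merge)→1120, (A,merge)→1180, (B,hash)→1480, (B,nl)→4040, (A,nl)→4100; best=680 via (A,hash)
  {AC}: card=1200; try (A,hash)→780, (C,merge)→1670, (A,merge)→1780, (C,hash)→2480, (C,nl)→6040, (A,nl)→6150; best=780 via (A,hash)
  {BCD}: card=5000; try (C,hash)→4300, (D,hash)→7100, (C,merge)→7750, (B,hash)→11600, (D,nl_idx)→30700, (D,merge)→42050 …(+4); best=4300 via (C,hash)
  {ABD}: card=5000; try (A,hash)→2380, (D,hash)→5080, (B,hash)→5180, (A,merge)→6680, (A,nl)→21400, (D,nl_idx)→21680 …(+4); best=2380 via (A,hash)
  {ACD}: card=30000; try (D,hash)→4380, (C,hash)→6180, (A,hash)→10680, (D,merge)→16530, (D,nl_idx)→40380, (C,merge)→41130 …(+4); best=4380 via (D,hash)
  {ABC}: card=12000; try (B,hash)→3380, (C,hash)→5080, (A,hash)→5180, (B,merge)→15980, (C,merge)→26030, (A,merge)→40980 …(+3); best=3380 via (B,hash)
  {ABCD}: card=10000; try (C,hash)→9780, (A,hash)→9780, (D,hash)→17780, (B,hash)→35780, (C,merge)→73730, (A,merge)→74580 …(+7); best=9780 via (C,hash)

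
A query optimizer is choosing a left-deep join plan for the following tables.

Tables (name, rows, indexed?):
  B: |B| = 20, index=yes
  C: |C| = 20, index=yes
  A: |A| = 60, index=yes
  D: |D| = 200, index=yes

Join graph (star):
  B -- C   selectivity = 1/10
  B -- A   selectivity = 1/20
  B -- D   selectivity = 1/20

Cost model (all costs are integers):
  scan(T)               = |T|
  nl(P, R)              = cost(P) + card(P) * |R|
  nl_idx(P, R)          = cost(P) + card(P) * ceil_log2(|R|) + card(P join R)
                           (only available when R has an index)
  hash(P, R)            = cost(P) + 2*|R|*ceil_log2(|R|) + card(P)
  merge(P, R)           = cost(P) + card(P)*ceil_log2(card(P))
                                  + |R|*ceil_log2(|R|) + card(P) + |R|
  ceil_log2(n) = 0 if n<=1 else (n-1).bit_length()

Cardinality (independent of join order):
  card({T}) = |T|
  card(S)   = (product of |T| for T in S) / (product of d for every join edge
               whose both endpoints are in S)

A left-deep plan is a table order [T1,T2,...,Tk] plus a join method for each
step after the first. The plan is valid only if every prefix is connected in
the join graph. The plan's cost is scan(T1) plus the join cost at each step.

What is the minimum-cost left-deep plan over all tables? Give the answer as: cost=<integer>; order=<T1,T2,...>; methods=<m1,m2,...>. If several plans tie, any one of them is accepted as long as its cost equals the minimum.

cost=1900; order=B,D,C,A; methods=nl_idx,hash,hash

Selinger DP (subsets sized 1..n):
  {B}: scan cost=20, card=20
  {C}: scan cost=20, card=20
  {A}: scan cost=60, card=60
  {D}: scan cost=200, card=200
  {BC}: card=40; try (C,nl_idx)→160, (B,nl_idx)→160, (C,hash)→240, (B,hash)→240, (C,merge)→260, (B,merge)→260 …(+2); best=160 via (C,nl_idx)
  {AB}: card=60; try (A,nl_idx)→200, (B,hash)→320, (B,nl_idx)→420, (A,merge)→560, (B,merge)→600, (A,hash)→760 …(+2); best=200 via (A,nl_idx)
  {BD}: card=200; try (D,nl_idx)→380, (B,hash)→600, (B,nl_idx)→1400, (D,merge)→1940, (B,merge)→2120, (D,hash)→3240 …(+2); best=380 via (D,nl_idx)
  {ABC}: card=120; try (C,hash)→460, (A,nl_idx)→520, (C,nl_idx)→620, (C,merge)→740, (A,merge)→860, (A,hash)→920 …(+2); best=460 via (C,hash)
  {BCD}: card=400; try (C,hash)→780, (D,nl_idx)→880, (C,nl_idx)→1780, (D,merge)→2240, (C,merge)→2300, (D,hash)→3400 …(+2); best=780 via (C,hash)
  {ABD}: card=600; try (D,nl_idx)→1280, (A,hash)→1300, (A,nl_idx)→2180, (D,merge)→2420, (A,merge)→2600, (D,hash)→3460 …(+2); best=1280 via (D,nl_idx)
  {ABCD}: card=1200; try (A,hash)→1900, (C,hash)→2080, (D,nl_idx)→2620, (D,merge)→3220, (D,hash)→3780, (A,nl_idx)→4380 …(+6); best=1900 via (A,hash)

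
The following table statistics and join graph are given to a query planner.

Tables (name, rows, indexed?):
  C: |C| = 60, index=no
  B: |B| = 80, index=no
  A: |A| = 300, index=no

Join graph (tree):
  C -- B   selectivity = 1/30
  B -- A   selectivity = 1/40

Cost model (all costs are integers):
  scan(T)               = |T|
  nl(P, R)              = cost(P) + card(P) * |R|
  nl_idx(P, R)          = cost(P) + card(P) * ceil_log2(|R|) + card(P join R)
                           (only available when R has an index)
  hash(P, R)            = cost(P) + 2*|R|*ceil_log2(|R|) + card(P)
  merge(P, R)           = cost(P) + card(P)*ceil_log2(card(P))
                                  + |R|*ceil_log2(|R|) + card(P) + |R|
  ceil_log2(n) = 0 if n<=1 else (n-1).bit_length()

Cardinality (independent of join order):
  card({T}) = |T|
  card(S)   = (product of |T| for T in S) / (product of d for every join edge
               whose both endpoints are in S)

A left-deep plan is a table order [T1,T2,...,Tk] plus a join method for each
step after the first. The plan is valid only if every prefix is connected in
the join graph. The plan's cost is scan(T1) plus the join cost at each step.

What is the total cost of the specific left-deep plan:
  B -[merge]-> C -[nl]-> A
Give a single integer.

step 1: scan B: cost=80, card=80
step 2: join C via merge
    card(P join C) = 80*60/(30) = 160
    cost = 80 + 80*7 + 60*6 + 80 + 60 = 1140
step 3: join A via nl
    card(P join A) = 160*300/(40) = 1200
    cost = 1140 + 160*300 = 49140

49140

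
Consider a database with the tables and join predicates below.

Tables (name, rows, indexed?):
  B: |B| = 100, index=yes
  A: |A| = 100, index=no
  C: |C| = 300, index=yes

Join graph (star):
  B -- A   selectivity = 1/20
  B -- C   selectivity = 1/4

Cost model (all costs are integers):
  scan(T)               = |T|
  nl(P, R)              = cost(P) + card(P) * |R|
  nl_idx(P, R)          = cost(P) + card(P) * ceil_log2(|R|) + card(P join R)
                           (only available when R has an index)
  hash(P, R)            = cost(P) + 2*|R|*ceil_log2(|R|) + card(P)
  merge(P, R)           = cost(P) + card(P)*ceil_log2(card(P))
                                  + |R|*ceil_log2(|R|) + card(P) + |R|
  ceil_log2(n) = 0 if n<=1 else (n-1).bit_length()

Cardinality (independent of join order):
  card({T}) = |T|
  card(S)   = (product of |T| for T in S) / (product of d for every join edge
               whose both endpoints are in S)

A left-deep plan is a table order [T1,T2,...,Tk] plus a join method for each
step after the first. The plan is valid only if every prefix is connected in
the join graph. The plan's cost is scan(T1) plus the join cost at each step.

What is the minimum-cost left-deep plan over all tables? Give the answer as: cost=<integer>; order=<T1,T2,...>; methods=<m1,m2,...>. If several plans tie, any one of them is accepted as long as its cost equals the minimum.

cost=7200; order=A,B,C; methods=nl_idx,hash

Selinger DP (subsets sized 1..n):
  {B}: scan cost=100, card=100
  {A}: scan cost=100, card=100
  {C}: scan cost=300, card=300
  {AB}: card=500; try (B,nl_idx)→1300, (B,hash)→1600, (A,hash)→1600, (B,merge)→1700, (A,merge)→1700, (B,nl)→10100 …(+1); best=1300 via (B,nl_idx)
  {BC}: card=7500; try (B,hash)→2000, (C,merge)→3900, (B,merge)→4100, (C,hash)→5600, (C,nl_idx)→8500, (B,nl_idx)→9900 …(+2); best=2000 via (B,hash)
  {ABC}: card=37500; try (C,hash)→7200, (C,merge)→9300, (A,hash)→10900, (C,nl_idx)→43300, (A,merge)→107800, (C,nl)→151300 …(+1); best=7200 via (C,hash)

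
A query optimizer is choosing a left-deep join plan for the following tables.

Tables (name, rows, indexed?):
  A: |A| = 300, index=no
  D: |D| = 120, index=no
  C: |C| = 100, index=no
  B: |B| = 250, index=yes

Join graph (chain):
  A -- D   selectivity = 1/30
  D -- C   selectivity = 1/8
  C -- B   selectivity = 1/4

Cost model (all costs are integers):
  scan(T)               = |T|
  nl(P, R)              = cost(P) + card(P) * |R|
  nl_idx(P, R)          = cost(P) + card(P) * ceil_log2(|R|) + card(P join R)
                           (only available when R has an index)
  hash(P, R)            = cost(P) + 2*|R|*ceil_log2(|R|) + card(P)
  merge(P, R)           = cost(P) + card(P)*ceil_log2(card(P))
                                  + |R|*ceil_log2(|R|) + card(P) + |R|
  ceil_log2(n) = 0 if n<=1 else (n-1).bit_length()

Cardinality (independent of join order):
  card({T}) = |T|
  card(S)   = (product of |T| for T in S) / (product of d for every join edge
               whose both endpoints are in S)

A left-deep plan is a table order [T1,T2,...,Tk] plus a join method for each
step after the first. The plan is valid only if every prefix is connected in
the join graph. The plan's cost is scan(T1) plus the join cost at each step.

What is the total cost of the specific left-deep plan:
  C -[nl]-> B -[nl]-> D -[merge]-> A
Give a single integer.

step 1: scan C: cost=100, card=100
step 2: join B via nl
    card(P join B) = 100*250/(4) = 6250
    cost = 100 + 100*250 = 25100
step 3: join D via nl
    card(P join D) = 6250*120/(8) = 93750
    cost = 25100 + 6250*120 = 775100
step 4: join A via merge
    card(P join A) = 93750*300/(30) = 937500
    cost = 775100 + 93750*17 + 300*9 + 93750 + 300 = 2465600

2465600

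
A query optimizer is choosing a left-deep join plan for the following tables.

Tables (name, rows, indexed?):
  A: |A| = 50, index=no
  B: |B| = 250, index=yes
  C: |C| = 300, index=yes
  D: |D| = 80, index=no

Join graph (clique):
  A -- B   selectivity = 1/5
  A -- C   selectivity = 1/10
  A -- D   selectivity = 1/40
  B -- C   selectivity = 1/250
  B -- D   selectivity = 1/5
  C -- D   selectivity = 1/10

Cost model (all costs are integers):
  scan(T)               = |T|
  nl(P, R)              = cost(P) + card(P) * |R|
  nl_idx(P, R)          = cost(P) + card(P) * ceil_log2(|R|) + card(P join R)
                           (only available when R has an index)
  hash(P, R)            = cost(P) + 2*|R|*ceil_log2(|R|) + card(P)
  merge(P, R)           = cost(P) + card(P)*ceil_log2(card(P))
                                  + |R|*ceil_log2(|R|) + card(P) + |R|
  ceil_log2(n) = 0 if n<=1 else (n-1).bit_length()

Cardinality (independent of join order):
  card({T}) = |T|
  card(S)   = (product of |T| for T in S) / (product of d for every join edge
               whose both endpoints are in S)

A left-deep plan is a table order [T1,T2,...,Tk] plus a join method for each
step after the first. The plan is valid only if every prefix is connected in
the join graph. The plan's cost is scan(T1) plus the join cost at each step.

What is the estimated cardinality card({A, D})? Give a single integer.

100

Tables in S: A(50), D(80)
Edges inside S: A-D(d=40)
numerator = 50 * 80 = 4000
denominator = 40 = 40
card(S) = 4000 / 40 = 100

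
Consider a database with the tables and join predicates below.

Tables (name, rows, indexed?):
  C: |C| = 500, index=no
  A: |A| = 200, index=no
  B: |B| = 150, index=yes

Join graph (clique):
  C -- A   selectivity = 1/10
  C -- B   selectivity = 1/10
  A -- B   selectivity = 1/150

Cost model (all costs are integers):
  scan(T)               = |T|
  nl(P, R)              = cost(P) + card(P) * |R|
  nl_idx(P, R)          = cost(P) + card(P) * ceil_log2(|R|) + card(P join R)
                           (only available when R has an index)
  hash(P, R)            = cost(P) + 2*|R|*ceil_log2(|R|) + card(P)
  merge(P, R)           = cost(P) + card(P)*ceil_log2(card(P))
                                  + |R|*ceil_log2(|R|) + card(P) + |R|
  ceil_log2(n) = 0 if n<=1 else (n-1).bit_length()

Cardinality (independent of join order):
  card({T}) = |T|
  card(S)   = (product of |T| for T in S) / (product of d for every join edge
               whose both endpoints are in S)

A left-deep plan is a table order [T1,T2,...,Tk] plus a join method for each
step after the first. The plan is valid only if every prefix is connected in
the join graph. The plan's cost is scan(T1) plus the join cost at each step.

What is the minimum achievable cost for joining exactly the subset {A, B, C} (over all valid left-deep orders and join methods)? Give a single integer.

Selinger DP over subsets of {A,B,C}:
  {C}: scan cost=500, card=500
  {A}: scan cost=200, card=200
  {B}: scan cost=150, card=150
  {AC}: card=10000; try (A,hash)→4200, (C,merge)→7000, (A,merge)→7300, (C,hash)→9400, (C,nl)→100200, (A,nl)→100500; best=4200 via (A,hash)
  {BC}: card=7500; try (B,hash)→3400, (C,merge)→6500, (B,merge)→6850, (C,hash)→9300, (B,nl_idx)→12000, (C,nl)→75150 …(+1); best=3400 via (B,hash)
  {AB}: card=200; try (B,nl_idx)→2000, (B,hash)→2800, (A,merge)→3300, (B,merge)→3350, (A,hash)→3500, (A,nl)→30150 …(+1); best=2000 via (B,nl_idx)
  {ABC}: card=1000; try (C,merge)→8800, (C,hash)→11200, (A,hash)→14100, (B,hash)→16600, (B,nl_idx)→85200, (C,nl)→102000 …(+4); best=8800 via (C,merge)

8800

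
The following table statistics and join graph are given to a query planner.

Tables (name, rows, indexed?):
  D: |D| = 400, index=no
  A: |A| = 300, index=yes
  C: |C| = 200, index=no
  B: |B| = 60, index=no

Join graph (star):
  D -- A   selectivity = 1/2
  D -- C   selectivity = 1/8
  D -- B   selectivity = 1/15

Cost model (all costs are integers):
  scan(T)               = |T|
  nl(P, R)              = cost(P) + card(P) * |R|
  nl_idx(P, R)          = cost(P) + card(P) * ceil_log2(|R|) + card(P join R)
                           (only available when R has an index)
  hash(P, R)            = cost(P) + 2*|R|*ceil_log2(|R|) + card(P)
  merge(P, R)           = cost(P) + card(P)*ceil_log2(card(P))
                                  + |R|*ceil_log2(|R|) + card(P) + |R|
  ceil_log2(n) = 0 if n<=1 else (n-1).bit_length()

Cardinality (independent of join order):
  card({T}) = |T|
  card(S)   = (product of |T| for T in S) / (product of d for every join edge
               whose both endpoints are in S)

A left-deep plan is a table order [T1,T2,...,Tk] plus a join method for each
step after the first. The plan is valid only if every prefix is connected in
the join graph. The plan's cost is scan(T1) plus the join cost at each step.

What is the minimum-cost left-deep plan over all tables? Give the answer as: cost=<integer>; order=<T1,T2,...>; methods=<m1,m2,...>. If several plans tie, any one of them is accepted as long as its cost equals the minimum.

Selinger DP (subsets sized 1..n):
  {D}: scan cost=400, card=400
  {A}: scan cost=300, card=300
  {C}: scan cost=200, card=200
  {B}: scan cost=60, card=60
  {AD}: card=60000; try (A,hash)→6200, (D,merge)→7300, (A,merge)→7400, (D,hash)→7800, (A,nl_idx)→64000, (D,nl)→120300 …(+1); best=6200 via (A,hash)
  {CD}: card=10000; try (C,hash)→4000, (D,merge)→6000, (C,merge)→6200, (D,hash)→7600, (D,nl)→80200, (C,nl)→80400; best=4000 via (C,hash)
  {BD}: card=1600; try (B,hash)→1520, (D,merge)→4480, (B,merge)→4820, (D,hash)→7320, (D,nl)→24060, (B,nl)→24400; best=1520 via (B,hash)
  {ACD}: card=1500000; try (A,hash)→19400, (C,hash)→69400, (A,merge)→157000, (C,merge)→1028000, (A,nl_idx)→1594000, (A,nl)→3004000 …(+1); best=19400 via (A,hash)
  {ABD}: card=240000; try (A,hash)→8520, (A,merge)→23720, (B,hash)→66920, (A,nl_idx)→255920, (A,nl)→481520, (B,merge)→1026620 …(+1); best=8520 via (A,hash)
  {BCD}: card=40000; try (C,hash)→6320, (B,hash)→14720, (C,merge)→22520, (B,merge)→154420, (C,nl)→321520, (B,nl)→604000; best=6320 via (C,hash)
  {ABCD}: card=6000000; try (A,hash)→51720, (C,hash)→251720, (A,merge)→689320, (B,hash)→1520120, (C,merge)→4570320, (A,nl_idx)→6366320 …(+4); best=51720 via (A,hash)

cost=51720; order=D,B,C,A; methods=hash,hash,hash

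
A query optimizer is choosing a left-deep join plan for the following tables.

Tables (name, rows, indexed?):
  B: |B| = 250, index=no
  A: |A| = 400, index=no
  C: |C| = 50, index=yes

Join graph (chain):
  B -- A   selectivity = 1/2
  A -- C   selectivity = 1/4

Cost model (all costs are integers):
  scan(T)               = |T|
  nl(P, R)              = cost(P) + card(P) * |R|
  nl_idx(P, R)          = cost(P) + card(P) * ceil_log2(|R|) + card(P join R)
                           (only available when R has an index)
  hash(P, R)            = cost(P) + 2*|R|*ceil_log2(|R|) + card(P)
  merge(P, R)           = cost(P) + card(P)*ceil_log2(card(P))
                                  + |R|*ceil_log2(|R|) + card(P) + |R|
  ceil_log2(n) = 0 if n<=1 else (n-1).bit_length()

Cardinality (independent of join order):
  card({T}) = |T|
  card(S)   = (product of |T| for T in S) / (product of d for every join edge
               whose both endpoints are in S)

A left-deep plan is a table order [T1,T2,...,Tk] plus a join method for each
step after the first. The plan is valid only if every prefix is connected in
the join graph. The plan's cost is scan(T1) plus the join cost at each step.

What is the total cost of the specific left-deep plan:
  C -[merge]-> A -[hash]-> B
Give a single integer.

step 1: scan C: cost=50, card=50
step 2: join A via merge
    card(P join A) = 50*400/(4) = 5000
    cost = 50 + 50*6 + 400*9 + 50 + 400 = 4400
step 3: join B via hash
    card(P join B) = 5000*250/(2) = 625000
    cost = 4400 + 2*250*8 + 5000 = 13400

13400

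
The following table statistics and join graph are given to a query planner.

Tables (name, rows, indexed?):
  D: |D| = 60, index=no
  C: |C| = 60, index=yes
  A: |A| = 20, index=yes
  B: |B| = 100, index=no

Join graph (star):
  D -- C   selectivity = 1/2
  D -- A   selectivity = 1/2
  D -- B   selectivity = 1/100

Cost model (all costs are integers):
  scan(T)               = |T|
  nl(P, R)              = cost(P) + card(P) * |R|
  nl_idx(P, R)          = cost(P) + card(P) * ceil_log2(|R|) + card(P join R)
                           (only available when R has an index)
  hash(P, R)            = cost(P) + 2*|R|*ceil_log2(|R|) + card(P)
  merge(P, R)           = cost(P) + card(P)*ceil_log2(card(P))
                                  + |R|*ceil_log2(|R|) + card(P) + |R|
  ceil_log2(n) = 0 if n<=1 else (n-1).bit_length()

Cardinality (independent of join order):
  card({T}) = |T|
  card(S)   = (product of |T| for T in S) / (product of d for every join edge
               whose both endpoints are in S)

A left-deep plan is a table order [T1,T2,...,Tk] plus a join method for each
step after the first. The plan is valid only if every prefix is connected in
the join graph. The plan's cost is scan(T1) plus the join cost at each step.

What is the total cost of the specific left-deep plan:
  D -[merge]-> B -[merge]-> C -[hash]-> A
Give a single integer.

step 1: scan D: cost=60, card=60
step 2: join B via merge
    card(P join B) = 60*100/(100) = 60
    cost = 60 + 60*6 + 100*7 + 60 + 100 = 1280
step 3: join C via merge
    card(P join C) = 60*60/(2) = 1800
    cost = 1280 + 60*6 + 60*6 + 60 + 60 = 2120
step 4: join A via hash
    card(P join A) = 1800*20/(2) = 18000
    cost = 2120 + 2*20*5 + 1800 = 4120

4120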